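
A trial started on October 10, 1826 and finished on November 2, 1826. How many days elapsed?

October 1826: 31 − 10 = 21 days remain.
November 1–2, 1826: 2 days.
Total: 21 + 2 = 23 days.

23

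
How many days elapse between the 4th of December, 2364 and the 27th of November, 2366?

723

December 2364: 31 − 4 = 27 days remain.
Then 22 full months totalling 669 days.
November 1–27, 2366: 27 days.
Total: 27 + 669 + 27 = 723 days.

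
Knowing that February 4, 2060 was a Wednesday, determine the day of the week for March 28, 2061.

Monday

Day-of-year of February 4, 2060: 35.
Day-of-year of March 28, 2061: 87.
2060 has 366 days, so 366 − 35 = 331 days remain in 2060.
Total: 331 + 87 = 418 days.
418 mod 7 = 5, so 5 days after Wednesday is Monday.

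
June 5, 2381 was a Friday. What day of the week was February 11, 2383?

Day-of-year of June 5, 2381: 156.
Day-of-year of February 11, 2383: 42.
2381 has 365 days, so 365 − 156 = 209 days remain in 2381.
Full years: 2382: 365. Sum = 365.
Total: 209 + 365 + 42 = 616 days.
616 is a multiple of 7, so February 11, 2383 falls on the same weekday: Friday.

Friday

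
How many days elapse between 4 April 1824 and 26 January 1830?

April 4, 1824 → April 4, 1825: 365 days.
April 4, 1825 → April 4, 1826: 365 days.
April 4, 1826 → April 4, 1827: 365 days.
April 4, 1827 → April 4, 1828: 366 days (1828 is a leap year).
April 4, 1828 → April 4, 1829: 365 days.
April 1829: 30 − 4 = 26 days remain.
Then May (31), June (30), July (31), August (31), September (30), October (31), November (30), December (31): 31 + 30 + 31 + 31 + 30 + 31 + 30 + 31 = 245 days.
January 1–26, 1830: 26 days.
Residual: 297 days.
Total: 2123 days.

2123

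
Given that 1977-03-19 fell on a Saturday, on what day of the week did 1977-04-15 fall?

March 1977: 31 − 19 = 12 days remain.
April 1–15, 1977: 15 days.
Total: 12 + 15 = 27 days.
27 mod 7 = 6, so 6 days after Saturday is Friday.

Friday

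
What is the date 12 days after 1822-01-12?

1822-01-24

Count 12 days after January 12, 1822:
Within January 1822: 24 − 12 = 12 days.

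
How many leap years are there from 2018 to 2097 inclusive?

20

Years divisible by 4: 2020, 2024, …, 2096 — 20 in all.
No century exceptions apply. Count: 20.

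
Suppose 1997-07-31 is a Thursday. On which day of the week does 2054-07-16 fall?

Thursday

Day-of-year of July 31, 1997: 212.
Day-of-year of July 16, 2054: 197.
1997 has 365 days, so 365 − 212 = 153 days remain in 1997.
Full years 1998–2053: 42 common + 14 leap = 42×365 + 14×366 = 20454 days.
Total: 153 + 20454 + 197 = 20804 days.
20804 is a multiple of 7, so 2054-07-16 falls on the same weekday: Thursday.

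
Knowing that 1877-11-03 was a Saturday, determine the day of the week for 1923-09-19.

Wednesday

Day-of-year of November 3, 1877: 307.
Day-of-year of September 19, 1923: 262.
1877 has 365 days, so 365 − 307 = 58 days remain in 1877.
Full years 1878–1922: 35 common + 10 leap = 35×365 + 10×366 = 16435 days.
Total: 58 + 16435 + 262 = 16755 days.
16755 mod 7 = 4, so 4 days after Saturday is Wednesday.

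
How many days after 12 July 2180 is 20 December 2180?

161

July 2180: 31 − 12 = 19 days remain.
Then August (31), September (30), October (31), November (30): 31 + 30 + 31 + 30 = 122 days.
December 1–20, 2180: 20 days.
Total: 19 + 122 + 20 = 161 days.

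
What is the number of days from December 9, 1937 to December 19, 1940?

December 9, 1937 → December 9, 1938: 365 days.
December 9, 1938 → December 9, 1939: 365 days.
December 9, 1939 → December 9, 1940: 366 days (1940 is a leap year).
Within December 1940: 19 − 9 = 10 days.
Total: 1106 days.

1106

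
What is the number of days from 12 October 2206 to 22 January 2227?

Day-of-year of October 12, 2206: 285.
Day-of-year of January 22, 2227: 22.
2206 has 365 days, so 365 − 285 = 80 days remain in 2206.
Full years 2207–2226: 15 common + 5 leap = 15×365 + 5×366 = 7305 days.
Total: 80 + 7305 + 22 = 7407 days.

7407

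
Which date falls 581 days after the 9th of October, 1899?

the 13th of May, 1901

Count 581 days after October 9, 1899:
October 1899: 31 − 9 = 22 days remain.
Then 18 full months totalling 546 days.
May 1–13, 1901: 13 days.
Total: 22 + 546 + 13 = 581 days.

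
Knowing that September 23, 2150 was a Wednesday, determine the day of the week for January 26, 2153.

Day-of-year of September 23, 2150: 266.
Day-of-year of January 26, 2153: 26.
2150 has 365 days, so 365 − 266 = 99 days remain in 2150.
Full years: 2151: 365; 2152: 366. Sum = 731.
Total: 99 + 731 + 26 = 856 days.
856 mod 7 = 2, so 2 days after Wednesday is Friday.

Friday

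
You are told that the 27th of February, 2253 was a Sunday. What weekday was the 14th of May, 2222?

Count forward from the earlier date (May 14, 2222) to the later (February 27, 2253):
Day-of-year of May 14, 2222: 134.
Day-of-year of February 27, 2253: 58.
2222 has 365 days, so 365 − 134 = 231 days remain in 2222.
Full years 2223–2252: 22 common + 8 leap = 22×365 + 8×366 = 10958 days.
Total: 231 + 10958 + 58 = 11247 days.
11247 mod 7 = 5, so 5 days before Sunday is Tuesday.

Tuesday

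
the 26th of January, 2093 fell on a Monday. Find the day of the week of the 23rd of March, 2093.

January 2093: 31 − 26 = 5 days remain.
Then February 2093 (28): 28 days.
March 1–23, 2093: 23 days.
Total: 5 + 28 + 23 = 56 days.
56 is a multiple of 7, so the 23rd of March, 2093 falls on the same weekday: Monday.

Monday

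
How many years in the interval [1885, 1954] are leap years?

Years divisible by 4: 1888, 1892, …, 1952 — 17 in all.
Of these, 1900 is divisible by 100 but not 400, so not leap.
Leap years: 17 − 1 = 16.

16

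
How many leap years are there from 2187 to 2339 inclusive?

Years divisible by 4: 2188, 2192, …, 2336 — 38 in all.
Of these, 2200, 2300 are divisible by 100 but not 400, so not leap.
Leap years: 38 − 2 = 36.

36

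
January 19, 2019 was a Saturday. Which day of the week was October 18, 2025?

Day-of-year of January 19, 2019: 19.
Day-of-year of October 18, 2025: 291.
2019 has 365 days, so 365 − 19 = 346 days remain in 2019.
Full years: 2020: 366; 2021: 365; 2022: 365; 2023: 365; 2024: 366. Sum = 1827.
Total: 346 + 1827 + 291 = 2464 days.
2464 is a multiple of 7, so October 18, 2025 falls on the same weekday: Saturday.

Saturday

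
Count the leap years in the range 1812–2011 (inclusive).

49

Years divisible by 4: 1812, 1816, …, 2008 — 50 in all.
Of these, 1900 is divisible by 100 but not 400, so not leap.
2000 is divisible by 400, so still leap.
Leap years: 50 − 1 = 49.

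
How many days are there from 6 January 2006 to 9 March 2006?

January 2006: 31 − 6 = 25 days remain.
Then February 2006 (28): 28 days.
March 1–9, 2006: 9 days.
Total: 25 + 28 + 9 = 62 days.

62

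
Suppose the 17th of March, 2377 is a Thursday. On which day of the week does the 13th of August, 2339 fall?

Count forward from the earlier date (August 13, 2339) to the later (March 17, 2377):
From August 13, 2339 to August 13, 2376: 37 years, of which 10 contain a Feb 29 — 27×365 + 10×366 = 13515 days.
August 2376: 31 − 13 = 18 days remain.
Then September (30), October (31), November (30), December (31), January (31), February 2377 (28): 30 + 31 + 30 + 31 + 31 + 28 = 181 days.
March 1–17, 2377: 17 days.
Residual: 216 days.
Total: 13731 days.
13731 mod 7 = 4, so 4 days before Thursday is Sunday.

Sunday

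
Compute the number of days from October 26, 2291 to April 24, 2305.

4928

Day-of-year of October 26, 2291: 299.
Day-of-year of April 24, 2305: 114.
2291 has 365 days, so 365 − 299 = 66 days remain in 2291.
Full years 2292–2304: 10 common + 3 leap = 10×365 + 3×366 = 4748 days.
Total: 66 + 4748 + 114 = 4928 days.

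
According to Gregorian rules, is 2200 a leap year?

2200 is not a leap year (divisible by 100 but not 400).

No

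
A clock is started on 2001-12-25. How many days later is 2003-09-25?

639

December 2001: 31 − 25 = 6 days remain.
Then 20 full months totalling 608 days.
September 1–25, 2003: 25 days.
Total: 6 + 608 + 25 = 639 days.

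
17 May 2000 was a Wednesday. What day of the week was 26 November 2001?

Monday

May 17, 2000 → May 17, 2001: 365 days.
May 2001: 31 − 17 = 14 days remain.
Then June (30), July (31), August (31), September (30), October (31): 30 + 31 + 31 + 30 + 31 = 153 days.
November 1–26, 2001: 26 days.
Residual: 193 days.
Total: 558 days.
558 mod 7 = 5, so 5 days after Wednesday is Monday.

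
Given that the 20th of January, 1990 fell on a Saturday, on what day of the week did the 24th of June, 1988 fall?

Count forward from the earlier date (June 24, 1988) to the later (January 20, 1990):
June 1988: 30 − 24 = 6 days remain.
Then 18 full months totalling 549 days.
January 1–20, 1990: 20 days.
Total: 6 + 549 + 20 = 575 days.
575 mod 7 = 1, so 1 day before Saturday is Friday.

Friday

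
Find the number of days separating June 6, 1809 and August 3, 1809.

58

June 1809: 30 − 6 = 24 days remain.
Then July (31): 31 days.
August 1–3, 1809: 3 days.
Total: 24 + 31 + 3 = 58 days.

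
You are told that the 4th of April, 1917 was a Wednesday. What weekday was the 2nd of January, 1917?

Count forward from the earlier date (January 2, 1917) to the later (April 4, 1917):
January 1917: 31 − 2 = 29 days remain.
Then February 1917 (28), March (31): 28 + 31 = 59 days.
April 1–4, 1917: 4 days.
Total: 29 + 59 + 4 = 92 days.
92 mod 7 = 1, so 1 day before Wednesday is Tuesday.

Tuesday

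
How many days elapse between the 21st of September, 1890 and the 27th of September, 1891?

September 1890: 30 − 21 = 9 days remain.
Then 11 full months totalling 335 days.
September 1–27, 1891: 27 days.
Total: 9 + 335 + 27 = 371 days.

371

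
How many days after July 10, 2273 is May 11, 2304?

Day-of-year of July 10, 2273: 191.
Day-of-year of May 11, 2304: 132.
2273 has 365 days, so 365 − 191 = 174 days remain in 2273.
Full years 2274–2303: 24 common + 6 leap = 24×365 + 6×366 = 10956 days.
Total: 174 + 10956 + 132 = 11262 days.

11262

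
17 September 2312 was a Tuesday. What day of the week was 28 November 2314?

September 17, 2312 → September 17, 2313: 365 days.
September 17, 2313 → September 17, 2314: 365 days.
September 2314: 30 − 17 = 13 days remain.
Then October (31): 31 days.
November 1–28, 2314: 28 days.
Residual: 72 days.
Total: 802 days.
802 mod 7 = 4, so 4 days after Tuesday is Saturday.

Saturday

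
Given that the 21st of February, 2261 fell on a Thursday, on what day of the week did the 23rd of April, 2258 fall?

Count forward from the earlier date (April 23, 2258) to the later (February 21, 2261):
Day-of-year of April 23, 2258: 113.
Day-of-year of February 21, 2261: 52.
2258 has 365 days, so 365 − 113 = 252 days remain in 2258.
Full years: 2259: 365; 2260: 366. Sum = 731.
Total: 252 + 731 + 52 = 1035 days.
1035 mod 7 = 6, so 6 days before Thursday is Friday.

Friday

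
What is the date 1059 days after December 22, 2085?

November 15, 2088

Count 1059 days after December 22, 2085:
Day-of-year of December 22, 2085: 356.
Day-of-year of November 15, 2088: 320.
2085 has 365 days, so 365 − 356 = 9 days remain in 2085.
Full years: 2086: 365; 2087: 365. Sum = 730.
Total: 9 + 730 + 320 = 1059 days.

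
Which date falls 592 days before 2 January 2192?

20 May 2190

Count 592 days before January 2, 2192:
May 20, 2190 → May 20, 2191: 365 days.
May 2191: 31 − 20 = 11 days remain.
Then June (30), July (31), August (31), September (30), October (31), November (30), December (31): 30 + 31 + 31 + 30 + 31 + 30 + 31 = 214 days.
January 1–2, 2192: 2 days.
Residual: 227 days.
Total: 592 days.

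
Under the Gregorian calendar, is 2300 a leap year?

2300 is not a leap year (divisible by 100 but not 400).

No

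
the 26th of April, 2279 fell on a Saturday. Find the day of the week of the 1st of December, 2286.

From April 26, 2279 to April 26, 2286: 7 years, of which 2 contain a Feb 29 — 5×365 + 2×366 = 2557 days.
April 2286: 30 − 26 = 4 days remain.
Then May (31), June (30), July (31), August (31), September (30), October (31), November (30): 31 + 30 + 31 + 31 + 30 + 31 + 30 = 214 days.
December 1, 2286: 1 day.
Residual: 219 days.
Total: 2776 days.
2776 mod 7 = 4, so 4 days after Saturday is Wednesday.

Wednesday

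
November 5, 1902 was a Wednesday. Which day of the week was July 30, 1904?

November 5, 1902 → November 5, 1903: 365 days.
November 1903: 30 − 5 = 25 days remain.
Then December (31), January (31), February 1904 (29), March (31), April (30), May (31), June (30): 31 + 31 + 29 + 31 + 30 + 31 + 30 = 213 days.
July 1–30, 1904: 30 days.
Residual: 268 days.
Total: 633 days.
633 mod 7 = 3, so 3 days after Wednesday is Saturday.

Saturday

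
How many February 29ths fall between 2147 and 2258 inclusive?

27

Years divisible by 4: 2148, 2152, …, 2256 — 28 in all.
Of these, 2200 is divisible by 100 but not 400, so not leap.
Leap years: 28 − 1 = 27.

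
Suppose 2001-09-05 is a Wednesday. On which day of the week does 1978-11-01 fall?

Wednesday

Count forward from the earlier date (November 1, 1978) to the later (September 5, 2001):
Day-of-year of November 1, 1978: 305.
Day-of-year of September 5, 2001: 248.
1978 has 365 days, so 365 − 305 = 60 days remain in 1978.
Full years 1979–2000: 16 common + 6 leap = 16×365 + 6×366 = 8036 days.
Total: 60 + 8036 + 248 = 8344 days.
8344 is a multiple of 7, so 1978-11-01 falls on the same weekday: Wednesday.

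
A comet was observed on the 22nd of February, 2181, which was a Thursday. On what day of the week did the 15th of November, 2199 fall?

Day-of-year of February 22, 2181: 53.
Day-of-year of November 15, 2199: 319.
2181 has 365 days, so 365 − 53 = 312 days remain in 2181.
Full years 2182–2198: 13 common + 4 leap = 13×365 + 4×366 = 6209 days.
Total: 312 + 6209 + 319 = 6840 days.
6840 mod 7 = 1, so 1 day after Thursday is Friday.

Friday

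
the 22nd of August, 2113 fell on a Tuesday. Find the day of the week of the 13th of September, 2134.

Monday

Day-of-year of August 22, 2113: 234.
Day-of-year of September 13, 2134: 256.
2113 has 365 days, so 365 − 234 = 131 days remain in 2113.
Full years 2114–2133: 15 common + 5 leap = 15×365 + 5×366 = 7305 days.
Total: 131 + 7305 + 256 = 7692 days.
7692 mod 7 = 6, so 6 days after Tuesday is Monday.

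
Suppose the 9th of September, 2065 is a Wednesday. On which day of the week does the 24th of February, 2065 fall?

Count forward from the earlier date (February 24, 2065) to the later (September 9, 2065):
February 2065: 28 − 24 = 4 days remain (2065 is not a leap year, so February has 28 days).
Then March (31), April (30), May (31), June (30), July (31), August (31): 31 + 30 + 31 + 30 + 31 + 31 = 184 days.
September 1–9, 2065: 9 days.
Total: 4 + 184 + 9 = 197 days.
197 mod 7 = 1, so 1 day before Wednesday is Tuesday.

Tuesday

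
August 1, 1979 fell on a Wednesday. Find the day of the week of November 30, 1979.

August 1979: 31 − 1 = 30 days remain.
Then September (30), October (31): 30 + 31 = 61 days.
November 1–30, 1979: 30 days.
Total: 30 + 61 + 30 = 121 days.
121 mod 7 = 2, so 2 days after Wednesday is Friday.

Friday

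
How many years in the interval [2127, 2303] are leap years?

42

Years divisible by 4: 2128, 2132, …, 2300 — 44 in all.
Of these, 2200, 2300 are divisible by 100 but not 400, so not leap.
Leap years: 44 − 2 = 42.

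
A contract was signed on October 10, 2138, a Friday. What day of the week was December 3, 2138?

Wednesday

October 2138: 31 − 10 = 21 days remain.
Then November (30): 30 days.
December 1–3, 2138: 3 days.
Total: 21 + 30 + 3 = 54 days.
54 mod 7 = 5, so 5 days after Friday is Wednesday.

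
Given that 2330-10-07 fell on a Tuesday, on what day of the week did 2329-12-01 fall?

Count forward from the earlier date (December 1, 2329) to the later (October 7, 2330):
December 2329: 31 − 1 = 30 days remain.
Then 9 full months totalling 273 days.
October 1–7, 2330: 7 days.
Total: 30 + 273 + 7 = 310 days.
310 mod 7 = 2, so 2 days before Tuesday is Sunday.

Sunday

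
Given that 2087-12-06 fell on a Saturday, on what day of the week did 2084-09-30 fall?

Saturday

Count forward from the earlier date (September 30, 2084) to the later (December 6, 2087):
September 30, 2084 → September 30, 2085: 365 days.
September 30, 2085 → September 30, 2086: 365 days.
September 30, 2086 → September 30, 2087: 365 days.
September 2087: 30 − 30 = 0 days remain.
Then October (31), November (30): 31 + 30 = 61 days.
December 1–6, 2087: 6 days.
Residual: 67 days.
Total: 1162 days.
1162 is a multiple of 7, so 2084-09-30 falls on the same weekday: Saturday.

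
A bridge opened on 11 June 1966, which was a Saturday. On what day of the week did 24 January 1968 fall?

Wednesday

Day-of-year of June 11, 1966: 162.
Day-of-year of January 24, 1968: 24.
1966 has 365 days, so 365 − 162 = 203 days remain in 1966.
Full years: 1967: 365. Sum = 365.
Total: 203 + 365 + 24 = 592 days.
592 mod 7 = 4, so 4 days after Saturday is Wednesday.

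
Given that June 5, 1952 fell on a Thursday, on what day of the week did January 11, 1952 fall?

Count forward from the earlier date (January 11, 1952) to the later (June 5, 1952):
January 1952: 31 − 11 = 20 days remain.
Then February 1952 (29), March (31), April (30), May (31): 29 + 31 + 30 + 31 = 121 days.
June 1–5, 1952: 5 days.
Total: 20 + 121 + 5 = 146 days.
146 mod 7 = 6, so 6 days before Thursday is Friday.

Friday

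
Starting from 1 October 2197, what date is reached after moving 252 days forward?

10 June 2198

Count 252 days after October 1, 2197:
October 2197: 31 − 1 = 30 days remain.
Then November (30), December (31), January (31), February 2198 (28), March (31), April (30), May (31): 30 + 31 + 31 + 28 + 31 + 30 + 31 = 212 days.
June 1–10, 2198: 10 days.
Total: 30 + 212 + 10 = 252 days.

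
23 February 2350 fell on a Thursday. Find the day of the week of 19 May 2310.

Count forward from the earlier date (May 19, 2310) to the later (February 23, 2350):
Day-of-year of May 19, 2310: 139.
Day-of-year of February 23, 2350: 54.
2310 has 365 days, so 365 − 139 = 226 days remain in 2310.
Full years 2311–2349: 29 common + 10 leap = 29×365 + 10×366 = 14245 days.
Total: 226 + 14245 + 54 = 14525 days.
14525 is a multiple of 7, so 19 May 2310 falls on the same weekday: Thursday.

Thursday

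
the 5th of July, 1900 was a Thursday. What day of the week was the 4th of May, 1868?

Count forward from the earlier date (May 4, 1868) to the later (July 5, 1900):
Day-of-year of May 4, 1868: 125.
Day-of-year of July 5, 1900: 186.
1868 has 366 days, so 366 − 125 = 241 days remain in 1868.
Full years 1869–1899: 24 common + 7 leap = 24×365 + 7×366 = 11322 days.
Total: 241 + 11322 + 186 = 11749 days.
11749 mod 7 = 3, so 3 days before Thursday is Monday.

Monday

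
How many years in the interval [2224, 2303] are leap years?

19

Years divisible by 4: 2224, 2228, …, 2300 — 20 in all.
Of these, 2300 is divisible by 100 but not 400, so not leap.
Leap years: 20 − 1 = 19.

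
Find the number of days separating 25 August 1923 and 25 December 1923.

122

August 1923: 31 − 25 = 6 days remain.
Then September (30), October (31), November (30): 30 + 31 + 30 = 91 days.
December 1–25, 1923: 25 days.
Total: 6 + 91 + 25 = 122 days.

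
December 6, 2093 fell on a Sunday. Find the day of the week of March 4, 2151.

Thursday

Day-of-year of December 6, 2093: 340.
Day-of-year of March 4, 2151: 63.
2093 has 365 days, so 365 − 340 = 25 days remain in 2093.
Full years 2094–2150: 44 common + 13 leap = 44×365 + 13×366 = 20818 days.
Total: 25 + 20818 + 63 = 20906 days.
20906 mod 7 = 4, so 4 days after Sunday is Thursday.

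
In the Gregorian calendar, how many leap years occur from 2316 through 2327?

Years divisible by 4 in [2316, 2327]: 2316, 2320, 2324.
No century exceptions apply. Count: 3.

3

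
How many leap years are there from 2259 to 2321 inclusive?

15

Years divisible by 4: 2260, 2264, …, 2320 — 16 in all.
Of these, 2300 is divisible by 100 but not 400, so not leap.
Leap years: 16 − 1 = 15.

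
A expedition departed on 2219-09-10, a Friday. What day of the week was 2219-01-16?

Count forward from the earlier date (January 16, 2219) to the later (September 10, 2219):
January 2219: 31 − 16 = 15 days remain.
Then February 2219 (28), March (31), April (30), May (31), June (30), July (31), August (31): 28 + 31 + 30 + 31 + 30 + 31 + 31 = 212 days.
September 1–10, 2219: 10 days.
Total: 15 + 212 + 10 = 237 days.
237 mod 7 = 6, so 6 days before Friday is Saturday.

Saturday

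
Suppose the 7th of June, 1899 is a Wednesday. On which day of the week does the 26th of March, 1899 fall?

Sunday

Count forward from the earlier date (March 26, 1899) to the later (June 7, 1899):
March 1899: 31 − 26 = 5 days remain.
Then April (30), May (31): 30 + 31 = 61 days.
June 1–7, 1899: 7 days.
Total: 5 + 61 + 7 = 73 days.
73 mod 7 = 3, so 3 days before Wednesday is Sunday.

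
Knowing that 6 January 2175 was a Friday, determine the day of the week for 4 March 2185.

From January 6, 2175 to January 6, 2185: 10 years, of which 3 contain a Feb 29 — 7×365 + 3×366 = 3653 days.
January 2185: 31 − 6 = 25 days remain.
Then February 2185 (28): 28 days.
March 1–4, 2185: 4 days.
Residual: 57 days.
Total: 3710 days.
3710 is a multiple of 7, so 4 March 2185 falls on the same weekday: Friday.

Friday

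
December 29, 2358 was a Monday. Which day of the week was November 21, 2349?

Count forward from the earlier date (November 21, 2349) to the later (December 29, 2358):
Day-of-year of November 21, 2349: 325.
Day-of-year of December 29, 2358: 363.
2349 has 365 days, so 365 − 325 = 40 days remain in 2349.
Full years 2350–2357: 6 common + 2 leap = 6×365 + 2×366 = 2922 days.
Total: 40 + 2922 + 363 = 3325 days.
3325 is a multiple of 7, so November 21, 2349 falls on the same weekday: Monday.

Monday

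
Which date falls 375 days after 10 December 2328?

20 December 2329

Count 375 days after December 10, 2328:
December 10, 2328 → December 10, 2329: 365 days.
Within December 2329: 20 − 10 = 10 days.
Total: 375 days.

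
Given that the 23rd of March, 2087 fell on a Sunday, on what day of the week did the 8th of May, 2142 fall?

Day-of-year of March 23, 2087: 82.
Day-of-year of May 8, 2142: 128.
2087 has 365 days, so 365 − 82 = 283 days remain in 2087.
Full years 2088–2141: 41 common + 13 leap = 41×365 + 13×366 = 19723 days.
Total: 283 + 19723 + 128 = 20134 days.
20134 mod 7 = 2, so 2 days after Sunday is Tuesday.

Tuesday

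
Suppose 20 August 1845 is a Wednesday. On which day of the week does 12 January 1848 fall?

August 20, 1845 → August 20, 1846: 365 days.
August 20, 1846 → August 20, 1847: 365 days.
August 1847: 31 − 20 = 11 days remain.
Then September (30), October (31), November (30), December (31): 30 + 31 + 30 + 31 = 122 days.
January 1–12, 1848: 12 days.
Residual: 145 days.
Total: 875 days.
875 is a multiple of 7, so 12 January 1848 falls on the same weekday: Wednesday.

Wednesday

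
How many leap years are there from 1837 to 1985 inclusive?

36

Years divisible by 4: 1840, 1844, …, 1984 — 37 in all.
Of these, 1900 is divisible by 100 but not 400, so not leap.
Leap years: 37 − 1 = 36.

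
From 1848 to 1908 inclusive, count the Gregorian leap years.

15

Years divisible by 4: 1848, 1852, …, 1908 — 16 in all.
Of these, 1900 is divisible by 100 but not 400, so not leap.
Leap years: 16 − 1 = 15.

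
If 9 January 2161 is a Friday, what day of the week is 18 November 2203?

Friday

From January 9, 2161 to January 9, 2203: 42 years, of which 9 contain a Feb 29 — 33×365 + 9×366 = 15339 days.
(2200 is not a leap year (divisible by 100 but not 400).)
January 2203: 31 − 9 = 22 days remain.
Then 9 full months totalling 273 days.
November 1–18, 2203: 18 days.
Residual: 313 days.
Total: 15652 days.
15652 is a multiple of 7, so 18 November 2203 falls on the same weekday: Friday.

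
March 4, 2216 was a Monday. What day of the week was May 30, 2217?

Friday

March 2216: 31 − 4 = 27 days remain.
Then 13 full months totalling 395 days.
May 1–30, 2217: 30 days.
Total: 27 + 395 + 30 = 452 days.
452 mod 7 = 4, so 4 days after Monday is Friday.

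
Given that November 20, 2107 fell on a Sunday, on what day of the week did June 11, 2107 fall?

Count forward from the earlier date (June 11, 2107) to the later (November 20, 2107):
June 2107: 30 − 11 = 19 days remain.
Then July (31), August (31), September (30), October (31): 31 + 31 + 30 + 31 = 123 days.
November 1–20, 2107: 20 days.
Total: 19 + 123 + 20 = 162 days.
162 mod 7 = 1, so 1 day before Sunday is Saturday.

Saturday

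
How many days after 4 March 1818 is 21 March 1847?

10609

From March 4, 1818 to March 4, 1847: 29 years, of which 7 contain a Feb 29 — 22×365 + 7×366 = 10592 days.
Within March 1847: 21 − 4 = 17 days.
Total: 10609 days.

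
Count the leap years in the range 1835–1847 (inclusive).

Years divisible by 4 in [1835, 1847]: 1836, 1840, 1844.
No century exceptions apply. Count: 3.

3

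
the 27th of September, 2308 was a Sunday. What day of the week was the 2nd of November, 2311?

September 27, 2308 → September 27, 2309: 365 days.
September 27, 2309 → September 27, 2310: 365 days.
September 27, 2310 → September 27, 2311: 365 days.
September 2311: 30 − 27 = 3 days remain.
Then October (31): 31 days.
November 1–2, 2311: 2 days.
Residual: 36 days.
Total: 1131 days.
1131 mod 7 = 4, so 4 days after Sunday is Thursday.

Thursday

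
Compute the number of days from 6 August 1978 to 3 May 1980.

636

Day-of-year of August 6, 1978: 218.
Day-of-year of May 3, 1980: 124.
1978 has 365 days, so 365 − 218 = 147 days remain in 1978.
Full years: 1979: 365. Sum = 365.
Total: 147 + 365 + 124 = 636 days.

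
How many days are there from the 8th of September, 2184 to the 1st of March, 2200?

From September 8, 2184 to September 8, 2199: 15 years, of which 3 contain a Feb 29 — 12×365 + 3×366 = 5478 days.
September 2199: 30 − 8 = 22 days remain.
Then October (31), November (30), December (31), January (31), February 2200 (28): 31 + 30 + 31 + 31 + 28 = 151 days.
March 1, 2200: 1 day.
Residual: 174 days.
Total: 5652 days.

5652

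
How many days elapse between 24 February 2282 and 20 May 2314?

Day-of-year of February 24, 2282: 55.
Day-of-year of May 20, 2314: 140.
2282 has 365 days, so 365 − 55 = 310 days remain in 2282.
Full years 2283–2313: 24 common + 7 leap = 24×365 + 7×366 = 11322 days.
Total: 310 + 11322 + 140 = 11772 days.

11772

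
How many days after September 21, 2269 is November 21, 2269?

September 2269: 30 − 21 = 9 days remain.
Then October (31): 31 days.
November 1–21, 2269: 21 days.
Total: 9 + 31 + 21 = 61 days.

61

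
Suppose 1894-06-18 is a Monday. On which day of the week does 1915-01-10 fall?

Sunday

Day-of-year of June 18, 1894: 169.
Day-of-year of January 10, 1915: 10.
1894 has 365 days, so 365 − 169 = 196 days remain in 1894.
Full years 1895–1914: 16 common + 4 leap = 16×365 + 4×366 = 7304 days.
Total: 196 + 7304 + 10 = 7510 days.
7510 mod 7 = 6, so 6 days after Monday is Sunday.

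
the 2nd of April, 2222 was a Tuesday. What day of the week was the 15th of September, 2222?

April 2222: 30 − 2 = 28 days remain.
Then May (31), June (30), July (31), August (31): 31 + 30 + 31 + 31 = 123 days.
September 1–15, 2222: 15 days.
Total: 28 + 123 + 15 = 166 days.
166 mod 7 = 5, so 5 days after Tuesday is Sunday.

Sunday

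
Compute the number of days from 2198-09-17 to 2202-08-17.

1429

September 17, 2198 → September 17, 2199: 365 days.
September 17, 2199 → September 17, 2200: 365 days (2200 is not a leap year (divisible by 100 but not 400)).
September 17, 2200 → September 17, 2201: 365 days.
September 2201: 30 − 17 = 13 days remain.
Then 10 full months totalling 304 days.
August 1–17, 2202: 17 days.
Residual: 334 days.
Total: 1429 days.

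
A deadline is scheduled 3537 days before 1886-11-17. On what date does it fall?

1877-03-12

Count 3537 days before November 17, 1886:
From March 12, 1877 to March 12, 1886: 9 years, of which 2 contain a Feb 29 — 7×365 + 2×366 = 3287 days.
March 1886: 31 − 12 = 19 days remain.
Then April (30), May (31), June (30), July (31), August (31), September (30), October (31): 30 + 31 + 30 + 31 + 31 + 30 + 31 = 214 days.
November 1–17, 1886: 17 days.
Residual: 250 days.
Total: 3537 days.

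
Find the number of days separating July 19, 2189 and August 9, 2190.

July 19, 2189 → July 19, 2190: 365 days.
July 2190: 31 − 19 = 12 days remain.
August 1–9, 2190: 9 days.
Residual: 21 days.
Total: 386 days.

386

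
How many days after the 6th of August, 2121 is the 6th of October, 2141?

Day-of-year of August 6, 2121: 218.
Day-of-year of October 6, 2141: 279.
2121 has 365 days, so 365 − 218 = 147 days remain in 2121.
Full years 2122–2140: 14 common + 5 leap = 14×365 + 5×366 = 6940 days.
Total: 147 + 6940 + 279 = 7366 days.

7366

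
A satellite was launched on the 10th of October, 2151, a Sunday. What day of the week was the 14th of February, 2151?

Count forward from the earlier date (February 14, 2151) to the later (October 10, 2151):
February 2151: 28 − 14 = 14 days remain (2151 is not a leap year, so February has 28 days).
Then March (31), April (30), May (31), June (30), July (31), August (31), September (30): 31 + 30 + 31 + 30 + 31 + 31 + 30 = 214 days.
October 1–10, 2151: 10 days.
Total: 14 + 214 + 10 = 238 days.
238 is a multiple of 7, so the 14th of February, 2151 falls on the same weekday: Sunday.

Sunday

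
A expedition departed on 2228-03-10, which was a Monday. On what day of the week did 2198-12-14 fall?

Friday

Count forward from the earlier date (December 14, 2198) to the later (March 10, 2228):
From December 14, 2198 to December 14, 2227: 29 years, of which 6 contain a Feb 29 — 23×365 + 6×366 = 10591 days.
(2200 is not a leap year (divisible by 100 but not 400).)
December 2227: 31 − 14 = 17 days remain.
Then January (31), February 2228 (29): 31 + 29 = 60 days.
March 1–10, 2228: 10 days.
Residual: 87 days.
Total: 10678 days.
10678 mod 7 = 3, so 3 days before Monday is Friday.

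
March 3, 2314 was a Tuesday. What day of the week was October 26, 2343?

Tuesday

Day-of-year of March 3, 2314: 62.
Day-of-year of October 26, 2343: 299.
2314 has 365 days, so 365 − 62 = 303 days remain in 2314.
Full years 2315–2342: 21 common + 7 leap = 21×365 + 7×366 = 10227 days.
Total: 303 + 10227 + 299 = 10829 days.
10829 is a multiple of 7, so October 26, 2343 falls on the same weekday: Tuesday.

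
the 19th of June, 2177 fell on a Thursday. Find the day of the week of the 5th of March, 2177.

Count forward from the earlier date (March 5, 2177) to the later (June 19, 2177):
March 2177: 31 − 5 = 26 days remain.
Then April (30), May (31): 30 + 31 = 61 days.
June 1–19, 2177: 19 days.
Total: 26 + 61 + 19 = 106 days.
106 mod 7 = 1, so 1 day before Thursday is Wednesday.

Wednesday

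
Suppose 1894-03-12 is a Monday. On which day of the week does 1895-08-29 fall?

Day-of-year of March 12, 1894: 71.
Day-of-year of August 29, 1895: 241.
1894 has 365 days, so 365 − 71 = 294 days remain in 1894.
Total: 294 + 241 = 535 days.
535 mod 7 = 3, so 3 days after Monday is Thursday.

Thursday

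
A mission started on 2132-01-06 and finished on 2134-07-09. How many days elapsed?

915

Day-of-year of January 6, 2132: 6.
Day-of-year of July 9, 2134: 190.
2132 has 366 days, so 366 − 6 = 360 days remain in 2132.
Full years: 2133: 365. Sum = 365.
Total: 360 + 365 + 190 = 915 days.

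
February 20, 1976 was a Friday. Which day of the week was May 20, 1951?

Sunday

Count forward from the earlier date (May 20, 1951) to the later (February 20, 1976):
Day-of-year of May 20, 1951: 140.
Day-of-year of February 20, 1976: 51.
1951 has 365 days, so 365 − 140 = 225 days remain in 1951.
Full years 1952–1975: 18 common + 6 leap = 18×365 + 6×366 = 8766 days.
Total: 225 + 8766 + 51 = 9042 days.
9042 mod 7 = 5, so 5 days before Friday is Sunday.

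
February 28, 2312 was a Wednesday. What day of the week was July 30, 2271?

Sunday

Count forward from the earlier date (July 30, 2271) to the later (February 28, 2312):
Day-of-year of July 30, 2271: 211.
Day-of-year of February 28, 2312: 59.
2271 has 365 days, so 365 − 211 = 154 days remain in 2271.
Full years 2272–2311: 31 common + 9 leap = 31×365 + 9×366 = 14609 days.
Total: 154 + 14609 + 59 = 14822 days.
14822 mod 7 = 3, so 3 days before Wednesday is Sunday.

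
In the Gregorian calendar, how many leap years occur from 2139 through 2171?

8

Years divisible by 4 in [2139, 2171]: 2140, 2144, 2148, 2152, 2156, 2160, 2164, 2168.
No century exceptions apply. Count: 8.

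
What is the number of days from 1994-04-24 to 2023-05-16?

Day-of-year of April 24, 1994: 114.
Day-of-year of May 16, 2023: 136.
1994 has 365 days, so 365 − 114 = 251 days remain in 1994.
Full years 1995–2022: 21 common + 7 leap = 21×365 + 7×366 = 10227 days.
Total: 251 + 10227 + 136 = 10614 days.

10614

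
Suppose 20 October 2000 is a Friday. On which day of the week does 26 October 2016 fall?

From October 20, 2000 to October 20, 2016: 16 years, of which 4 contain a Feb 29 — 12×365 + 4×366 = 5844 days.
Within October 2016: 26 − 20 = 6 days.
Total: 5850 days.
5850 mod 7 = 5, so 5 days after Friday is Wednesday.

Wednesday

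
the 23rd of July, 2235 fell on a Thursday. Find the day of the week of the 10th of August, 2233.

Count forward from the earlier date (August 10, 2233) to the later (July 23, 2235):
Day-of-year of August 10, 2233: 222.
Day-of-year of July 23, 2235: 204.
2233 has 365 days, so 365 − 222 = 143 days remain in 2233.
Full years: 2234: 365. Sum = 365.
Total: 143 + 365 + 204 = 712 days.
712 mod 7 = 5, so 5 days before Thursday is Saturday.

Saturday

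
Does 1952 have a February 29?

Yes

1952 is a leap year.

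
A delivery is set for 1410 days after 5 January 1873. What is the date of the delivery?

15 November 1876

Count 1410 days after January 5, 1873:
Day-of-year of January 5, 1873: 5.
Day-of-year of November 15, 1876: 320.
1873 has 365 days, so 365 − 5 = 360 days remain in 1873.
Full years: 1874: 365; 1875: 365. Sum = 730.
Total: 360 + 730 + 320 = 1410 days.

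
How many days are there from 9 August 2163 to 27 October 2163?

August 2163: 31 − 9 = 22 days remain.
Then September (30): 30 days.
October 1–27, 2163: 27 days.
Total: 22 + 30 + 27 = 79 days.

79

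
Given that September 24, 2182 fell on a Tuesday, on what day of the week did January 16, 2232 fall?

Monday

Day-of-year of September 24, 2182: 267.
Day-of-year of January 16, 2232: 16.
2182 has 365 days, so 365 − 267 = 98 days remain in 2182.
Full years 2183–2231: 38 common + 11 leap = 38×365 + 11×366 = 17896 days.
Total: 98 + 17896 + 16 = 18010 days.
18010 mod 7 = 6, so 6 days after Tuesday is Monday.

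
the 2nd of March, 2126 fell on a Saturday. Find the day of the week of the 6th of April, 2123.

Count forward from the earlier date (April 6, 2123) to the later (March 2, 2126):
April 6, 2123 → April 6, 2124: 366 days (2124 is a leap year).
April 6, 2124 → April 6, 2125: 365 days.
April 2125: 30 − 6 = 24 days remain.
Then 10 full months totalling 304 days.
March 1–2, 2126: 2 days.
Residual: 330 days.
Total: 1061 days.
1061 mod 7 = 4, so 4 days before Saturday is Tuesday.

Tuesday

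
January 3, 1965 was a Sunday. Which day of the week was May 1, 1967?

Monday

January 1965: 31 − 3 = 28 days remain.
Then 27 full months totalling 819 days.
May 1, 1967: 1 day.
Total: 28 + 819 + 1 = 848 days.
848 mod 7 = 1, so 1 day after Sunday is Monday.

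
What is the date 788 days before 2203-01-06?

2200-11-09

Count 788 days before January 6, 2203:
Day-of-year of November 9, 2200: 313.
Day-of-year of January 6, 2203: 6.
2200 has 365 days, so 365 − 313 = 52 days remain in 2200.
Full years: 2201: 365; 2202: 365. Sum = 730.
Total: 52 + 730 + 6 = 788 days.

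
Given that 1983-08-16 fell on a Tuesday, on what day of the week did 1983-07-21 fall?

Count forward from the earlier date (July 21, 1983) to the later (August 16, 1983):
July 1983: 31 − 21 = 10 days remain.
August 1–16, 1983: 16 days.
Total: 10 + 16 = 26 days.
26 mod 7 = 5, so 5 days before Tuesday is Thursday.

Thursday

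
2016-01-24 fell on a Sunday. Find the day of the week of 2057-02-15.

Day-of-year of January 24, 2016: 24.
Day-of-year of February 15, 2057: 46.
2016 has 366 days, so 366 − 24 = 342 days remain in 2016.
Full years 2017–2056: 30 common + 10 leap = 30×365 + 10×366 = 14610 days.
Total: 342 + 14610 + 46 = 14998 days.
14998 mod 7 = 4, so 4 days after Sunday is Thursday.

Thursday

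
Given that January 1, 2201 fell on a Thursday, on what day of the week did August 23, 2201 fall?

Sunday

January 2201: 31 − 1 = 30 days remain.
Then February 2201 (28), March (31), April (30), May (31), June (30), July (31): 28 + 31 + 30 + 31 + 30 + 31 = 181 days.
August 1–23, 2201: 23 days.
Total: 30 + 181 + 23 = 234 days.
234 mod 7 = 3, so 3 days after Thursday is Sunday.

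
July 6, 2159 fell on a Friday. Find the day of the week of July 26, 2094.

Count forward from the earlier date (July 26, 2094) to the later (July 6, 2159):
Day-of-year of July 26, 2094: 207.
Day-of-year of July 6, 2159: 187.
2094 has 365 days, so 365 − 207 = 158 days remain in 2094.
Full years 2095–2158: 49 common + 15 leap = 49×365 + 15×366 = 23375 days.
Total: 158 + 23375 + 187 = 23720 days.
23720 mod 7 = 4, so 4 days before Friday is Monday.

Monday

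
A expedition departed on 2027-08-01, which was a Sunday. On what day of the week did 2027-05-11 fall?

Count forward from the earlier date (May 11, 2027) to the later (August 1, 2027):
May 2027: 31 − 11 = 20 days remain.
Then June (30), July (31): 30 + 31 = 61 days.
August 1, 2027: 1 day.
Total: 20 + 61 + 1 = 82 days.
82 mod 7 = 5, so 5 days before Sunday is Tuesday.

Tuesday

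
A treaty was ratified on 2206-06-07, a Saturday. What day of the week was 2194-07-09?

Count forward from the earlier date (July 9, 2194) to the later (June 7, 2206):
Day-of-year of July 9, 2194: 190.
Day-of-year of June 7, 2206: 158.
2194 has 365 days, so 365 − 190 = 175 days remain in 2194.
Full years 2195–2205: 9 common + 2 leap = 9×365 + 2×366 = 4017 days.
Total: 175 + 4017 + 158 = 4350 days.
4350 mod 7 = 3, so 3 days before Saturday is Wednesday.

Wednesday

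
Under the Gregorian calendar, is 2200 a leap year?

No

2200 is not a leap year (divisible by 100 but not 400).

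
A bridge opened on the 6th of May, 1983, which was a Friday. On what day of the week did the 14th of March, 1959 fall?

Saturday

Count forward from the earlier date (March 14, 1959) to the later (May 6, 1983):
From March 14, 1959 to March 14, 1983: 24 years, of which 6 contain a Feb 29 — 18×365 + 6×366 = 8766 days.
March 1983: 31 − 14 = 17 days remain.
Then April (30): 30 days.
May 1–6, 1983: 6 days.
Residual: 53 days.
Total: 8819 days.
8819 mod 7 = 6, so 6 days before Friday is Saturday.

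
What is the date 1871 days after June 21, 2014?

August 5, 2019

Count 1871 days after June 21, 2014:
Day-of-year of June 21, 2014: 172.
Day-of-year of August 5, 2019: 217.
2014 has 365 days, so 365 − 172 = 193 days remain in 2014.
Full years: 2015: 365; 2016: 366; 2017: 365; 2018: 365. Sum = 1461.
Total: 193 + 1461 + 217 = 1871 days.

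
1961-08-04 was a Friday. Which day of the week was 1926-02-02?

Count forward from the earlier date (February 2, 1926) to the later (August 4, 1961):
From February 2, 1926 to February 2, 1961: 35 years, of which 9 contain a Feb 29 — 26×365 + 9×366 = 12784 days.
February 1961: 28 − 2 = 26 days remain (1961 is not a leap year, so February has 28 days).
Then March (31), April (30), May (31), June (30), July (31): 31 + 30 + 31 + 30 + 31 = 153 days.
August 1–4, 1961: 4 days.
Residual: 183 days.
Total: 12967 days.
12967 mod 7 = 3, so 3 days before Friday is Tuesday.

Tuesday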